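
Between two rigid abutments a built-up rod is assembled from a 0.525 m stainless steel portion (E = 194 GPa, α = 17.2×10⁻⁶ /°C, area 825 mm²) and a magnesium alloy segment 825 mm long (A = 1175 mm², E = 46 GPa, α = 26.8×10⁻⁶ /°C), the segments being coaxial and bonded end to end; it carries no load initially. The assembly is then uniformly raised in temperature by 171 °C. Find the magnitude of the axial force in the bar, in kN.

P ≈ 287 kN (compressive)

If the supports were absent, the total length change would be Σ αᵢΔT Lᵢ = 17.2×10⁻⁶×171×525 + 26.8×10⁻⁶×171×825 = 5.325 mm.
The rigid supports impose zero overall length change; the single axial force P common to all segments must satisfy P Σ Lᵢ/(AᵢEᵢ) = δ_free.
Σ Lᵢ/(AᵢEᵢ) = 525/(825×194×10³) + 825/(1175×46×10³) = 1.854×10⁻⁵ mm/N.
So P = 5.325 / 1.854×10⁻⁵ = 287.2 kN, compressive.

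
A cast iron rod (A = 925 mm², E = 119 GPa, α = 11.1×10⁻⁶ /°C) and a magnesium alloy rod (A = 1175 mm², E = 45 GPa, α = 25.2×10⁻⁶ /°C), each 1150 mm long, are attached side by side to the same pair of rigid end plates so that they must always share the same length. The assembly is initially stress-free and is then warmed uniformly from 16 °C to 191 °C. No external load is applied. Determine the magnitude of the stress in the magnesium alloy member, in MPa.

σ ≈ 75 MPa (compressive)

Both members must finish at the same length. With the larger α, the magnesium alloy tends to over-expand; the plates restrain it, putting the magnesium alloy in compression and the cast iron in tension. With no external load the two internal forces are equal and opposite, magnitude P.
Setting the final lengths equal and cancelling L: (α₁ − α₂)ΔT = P/(A₁E₁) + P/(A₂E₂).
|α₁ − α₂|·ΔT = 14.1×10⁻⁶ × 175 = 0.002467.
1/(A₁E₁) + 1/(A₂E₂) = 1/(925×119×10³) + 1/(1175×45×10³) = 2.8×10⁻⁸ N⁻¹.
P = 0.002467 / 2.8×10⁻⁸ = 88130 N = 88.13 kN.
σ_{magnesium alloy} = P/A₂ = 88130/1175 = 75.01 MPa, compressive.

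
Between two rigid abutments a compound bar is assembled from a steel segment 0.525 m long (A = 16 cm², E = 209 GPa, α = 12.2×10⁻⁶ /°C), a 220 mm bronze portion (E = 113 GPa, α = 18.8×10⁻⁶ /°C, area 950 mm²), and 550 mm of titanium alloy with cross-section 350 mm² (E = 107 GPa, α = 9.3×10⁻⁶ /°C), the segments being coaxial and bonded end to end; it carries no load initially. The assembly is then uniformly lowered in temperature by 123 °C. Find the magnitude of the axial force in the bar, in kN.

With the walls removed the bar would change length by δ_free = Σ αᵢΔT Lᵢ = 12.2×10⁻⁶×123×525 + 18.8×10⁻⁶×123×220 + 9.3×10⁻⁶×123×550 = 1.926 mm.
The rigid supports impose zero overall length change; the single axial force P common to all segments must satisfy P Σ Lᵢ/(AᵢEᵢ) = δ_free.
The series flexibility is Σ Lᵢ/(AᵢEᵢ) = 525/(1600×209×10³) + 220/(950×113×10³) + 550/(350×107×10³) = 1.831×10⁻⁵ mm/N.
P = 1.926 / 1.831×10⁻⁵ = 105200 N = 105.2 kN, tensile.

P ≈ 105 kN (tensile)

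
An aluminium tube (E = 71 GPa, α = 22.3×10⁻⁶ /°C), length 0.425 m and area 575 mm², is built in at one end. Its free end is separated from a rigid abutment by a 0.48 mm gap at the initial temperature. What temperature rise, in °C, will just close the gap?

ΔT ≈ 50.6 °C

The gap closes when αΔT L = 0.48 mm, since the tube is still unstressed at that instant.
ΔT = 0.48 / (22.3×10⁻⁶ × 425) = 50.65 °C.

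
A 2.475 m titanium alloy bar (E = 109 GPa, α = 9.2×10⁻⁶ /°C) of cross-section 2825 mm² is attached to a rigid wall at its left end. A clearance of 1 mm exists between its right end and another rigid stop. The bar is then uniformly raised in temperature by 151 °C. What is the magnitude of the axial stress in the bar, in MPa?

Free thermal elongation = αΔT L = 9.2×10⁻⁶ × 151 × 2475 = 3.438 mm.
After closing the 1 mm clearance, 3.438 − 1 = 2.438 mm of expansion remains to be suppressed by the wall.
Compatibility: PL/(AE) = 2.438 mm, so σ = P/A = E × (2.438/2475) = 107.4 MPa.

σ ≈ 107 MPa (compressive)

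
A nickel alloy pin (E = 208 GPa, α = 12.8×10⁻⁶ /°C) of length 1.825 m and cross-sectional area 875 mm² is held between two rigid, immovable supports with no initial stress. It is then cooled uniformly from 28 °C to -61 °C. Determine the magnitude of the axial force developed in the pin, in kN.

The ends cannot move, so σ = EαΔT = 208×10³ × 12.8×10⁻⁶ × 89 = 237 MPa.
P = AEαΔT = 875 × 208×10³ × 12.8×10⁻⁶ × 89 = 207.3 kN (tensile).

P ≈ 207 kN (tensile)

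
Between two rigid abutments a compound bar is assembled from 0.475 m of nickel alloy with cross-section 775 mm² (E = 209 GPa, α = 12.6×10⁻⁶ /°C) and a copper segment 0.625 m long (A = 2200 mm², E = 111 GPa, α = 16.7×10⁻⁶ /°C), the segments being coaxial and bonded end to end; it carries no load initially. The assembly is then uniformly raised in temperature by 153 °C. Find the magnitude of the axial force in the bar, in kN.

With the walls removed the bar would change length by δ_free = Σ αᵢΔT Lᵢ = 12.6×10⁻⁶×153×475 + 16.7×10⁻⁶×153×625 = 2.513 mm.
The walls prevent any net length change, so an axial force P (same in every segment) develops. Compatibility: P · Σ Lᵢ/(AᵢEᵢ) = δ_free.
Σ Lᵢ/(AᵢEᵢ) = 475/(775×209×10³) + 625/(2200×111×10³) = 5.492×10⁻⁶ mm/N.
P = 2.513 / 5.492×10⁻⁶ = 457500 N = 457.5 kN, compressive.

P ≈ 458 kN (compressive)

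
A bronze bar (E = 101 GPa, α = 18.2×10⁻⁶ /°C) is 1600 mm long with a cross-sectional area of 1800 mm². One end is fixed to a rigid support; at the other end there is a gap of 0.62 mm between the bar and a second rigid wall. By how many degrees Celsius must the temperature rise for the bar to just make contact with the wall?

Contact occurs when the free expansion equals the gap: αΔT L = 0.62 mm.
ΔT = 0.62 / (18.2×10⁻⁶ × 1600) = 21.29 °C.

ΔT ≈ 21.3 °C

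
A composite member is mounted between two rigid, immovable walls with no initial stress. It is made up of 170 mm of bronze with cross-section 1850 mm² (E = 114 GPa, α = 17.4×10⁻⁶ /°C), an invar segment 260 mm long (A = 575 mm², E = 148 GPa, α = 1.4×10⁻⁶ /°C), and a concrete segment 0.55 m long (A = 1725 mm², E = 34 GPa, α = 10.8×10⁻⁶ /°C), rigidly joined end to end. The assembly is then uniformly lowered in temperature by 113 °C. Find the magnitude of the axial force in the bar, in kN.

Free thermal contraction of the whole bar: Σ αᵢΔT Lᵢ = 17.4×10⁻⁶×113×170 + 1.4×10⁻⁶×113×260 + 10.8×10⁻⁶×113×550 = 1.047 mm.
The walls prevent any net length change, so an axial force P (same in every segment) develops. Compatibility: P · Σ Lᵢ/(AᵢEᵢ) = δ_free.
The series flexibility is Σ Lᵢ/(AᵢEᵢ) = 170/(1850×114×10³) + 260/(575×148×10³) + 550/(1725×34×10³) = 1.324×10⁻⁵ mm/N.
P = 1.047 / 1.324×10⁻⁵ = 79050 N = 79.05 kN, tensile.

P ≈ 79.1 kN (tensile)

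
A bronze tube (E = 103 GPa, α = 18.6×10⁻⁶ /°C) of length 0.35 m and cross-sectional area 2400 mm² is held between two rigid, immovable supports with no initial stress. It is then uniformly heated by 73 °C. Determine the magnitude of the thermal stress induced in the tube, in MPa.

σ ≈ 140 MPa (compressive)

With length fixed, the mechanical strain must cancel the thermal strain αΔT = 18.6×10⁻⁶ × 73 = 1357.8×10⁻⁶.
The stress required to suppress this strain is σ = Eε = 103×10³ × 1357.8×10⁻⁶ = 139.9 MPa, compressive since the tube is trying to expand.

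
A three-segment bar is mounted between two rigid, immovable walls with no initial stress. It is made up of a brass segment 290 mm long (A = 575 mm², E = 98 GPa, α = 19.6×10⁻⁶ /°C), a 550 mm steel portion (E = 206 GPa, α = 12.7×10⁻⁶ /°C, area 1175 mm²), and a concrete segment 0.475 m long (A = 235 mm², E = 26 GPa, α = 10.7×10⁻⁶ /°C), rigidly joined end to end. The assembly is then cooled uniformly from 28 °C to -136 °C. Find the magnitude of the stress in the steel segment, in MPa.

With the walls removed the bar would change length by δ_free = Σ αᵢΔT Lᵢ = 19.6×10⁻⁶×164×290 + 12.7×10⁻⁶×164×550 + 10.7×10⁻⁶×164×475 = 2.911 mm.
The rigid supports impose zero overall length change; the single axial force P common to all segments must satisfy P Σ Lᵢ/(AᵢEᵢ) = δ_free.
The series flexibility is Σ Lᵢ/(AᵢEᵢ) = 290/(575×98×10³) + 550/(1175×206×10³) + 475/(235×26×10³) = 8.516×10⁻⁵ mm/N.
So P = 2.911 / 8.516×10⁻⁵ = 34.19 kN, tensile.
σ_{steel} = P / A = 34190 / 1175 = 29.09 MPa.

σ ≈ 29.1 MPa (tensile)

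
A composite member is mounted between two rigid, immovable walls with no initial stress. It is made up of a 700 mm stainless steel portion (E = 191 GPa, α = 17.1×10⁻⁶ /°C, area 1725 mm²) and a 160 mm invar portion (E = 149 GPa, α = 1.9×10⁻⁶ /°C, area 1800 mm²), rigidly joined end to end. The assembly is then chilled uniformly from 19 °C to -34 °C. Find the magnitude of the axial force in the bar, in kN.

If the supports were absent, the total length change would be Σ αᵢΔT Lᵢ = 17.1×10⁻⁶×53×700 + 1.9×10⁻⁶×53×160 = 0.6505 mm.
The walls prevent any net length change, so an axial force P (same in every segment) develops. Compatibility: P · Σ Lᵢ/(AᵢEᵢ) = δ_free.
Σ Lᵢ/(AᵢEᵢ) = 700/(1725×191×10³) + 160/(1800×149×10³) = 2.721×10⁻⁶ mm/N.
P = 0.6505 / 2.721×10⁻⁶ = 239100 N = 239.1 kN, tensile.

P ≈ 239 kN (tensile)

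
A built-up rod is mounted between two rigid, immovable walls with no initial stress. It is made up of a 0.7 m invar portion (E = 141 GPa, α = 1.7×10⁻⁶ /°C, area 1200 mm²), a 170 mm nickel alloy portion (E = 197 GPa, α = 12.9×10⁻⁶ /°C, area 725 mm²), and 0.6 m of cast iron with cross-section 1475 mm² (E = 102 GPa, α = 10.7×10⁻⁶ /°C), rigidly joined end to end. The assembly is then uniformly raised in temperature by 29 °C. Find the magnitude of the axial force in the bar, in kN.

With the walls removed the bar would change length by δ_free = Σ αᵢΔT Lᵢ = 1.7×10⁻⁶×29×700 + 12.9×10⁻⁶×29×170 + 10.7×10⁻⁶×29×600 = 0.2843 mm.
The rigid supports impose zero overall length change; the single axial force P common to all segments must satisfy P Σ Lᵢ/(AᵢEᵢ) = δ_free.
The series flexibility is Σ Lᵢ/(AᵢEᵢ) = 700/(1200×141×10³) + 170/(725×197×10³) + 600/(1475×102×10³) = 9.315×10⁻⁶ mm/N.
So P = 0.2843 / 9.315×10⁻⁶ = 30.52 kN, compressive.

P ≈ 30.5 kN (compressive)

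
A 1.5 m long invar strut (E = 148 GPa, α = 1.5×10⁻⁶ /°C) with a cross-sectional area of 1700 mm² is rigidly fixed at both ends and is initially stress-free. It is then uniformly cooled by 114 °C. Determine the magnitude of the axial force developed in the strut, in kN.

P ≈ 43 kN (tensile)

The ends cannot move, so σ = EαΔT = 148×10³ × 1.5×10⁻⁶ × 114 = 25.31 MPa.
Then P = σA = 25.31 × 1700 mm² = 43.02 kN, tensile.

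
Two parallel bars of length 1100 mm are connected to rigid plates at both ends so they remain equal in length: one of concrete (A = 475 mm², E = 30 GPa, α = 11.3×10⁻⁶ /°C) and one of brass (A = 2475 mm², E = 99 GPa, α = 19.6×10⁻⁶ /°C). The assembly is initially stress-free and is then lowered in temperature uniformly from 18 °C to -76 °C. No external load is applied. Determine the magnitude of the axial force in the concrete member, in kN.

P ≈ 10.5 kN (compressive in the concrete)

Both members must finish at the same length. With the larger α, the brass tends to over-contract; the plates restrain it, putting the brass in tension and the concrete in compression. With no external load the two internal forces are equal and opposite, magnitude P.
Setting the final lengths equal and cancelling L: (α₁ − α₂)ΔT = P/(A₁E₁) + P/(A₂E₂).
|α₁ − α₂|·ΔT = 8.3×10⁻⁶ × 94 = 0.0007802.
1/(A₁E₁) + 1/(A₂E₂) = 1/(475×30×10³) + 1/(2475×99×10³) = 7.426×10⁻⁸ N⁻¹.
P = 0.0007802 / 7.426×10⁻⁸ = 10510 N = 10.51 kN.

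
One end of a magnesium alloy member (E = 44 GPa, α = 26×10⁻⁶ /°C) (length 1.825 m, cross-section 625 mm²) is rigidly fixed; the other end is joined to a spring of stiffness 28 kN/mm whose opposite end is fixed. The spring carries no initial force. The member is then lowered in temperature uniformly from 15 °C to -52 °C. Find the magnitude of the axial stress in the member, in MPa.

σ ≈ 49.8 MPa (tensile)

The unrestrained thermal change is αΔT L = 26×10⁻⁶ × 67 × 1825 = 3.179 mm.
Let P be the tensile force in the spring. The member extends elastically by PL/(AE) and the spring stretches by P/k; together these equal δ_free.
So P = δ_free / [L/(AE) + 1/k] = 3.179 / [ 1825/(625×44×10³) + 1/(28×10³) ].
P = 3.179 / 0.0001021 = 31140 N.
σ = P/A = 31140/625 = 49.83 MPa.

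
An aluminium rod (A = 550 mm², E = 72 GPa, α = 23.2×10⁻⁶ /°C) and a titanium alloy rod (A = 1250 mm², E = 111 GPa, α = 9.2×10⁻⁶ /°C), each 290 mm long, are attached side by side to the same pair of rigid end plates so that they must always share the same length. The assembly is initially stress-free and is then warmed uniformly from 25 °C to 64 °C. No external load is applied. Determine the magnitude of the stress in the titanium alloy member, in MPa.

Equilibrium of a rigid end plate with no external load gives equal and opposite internal forces ±P in the two members. Since α_{aluminium} > α_{titanium alloy}, heating drives the aluminium into compression and the titanium alloy into tension.
Compatibility of the two members (thermal + elastic change equal): (α₁ − α₂)ΔT = P·[1/(A₁E₁) + 1/(A₂E₂)].
|α₁ − α₂|·ΔT = 14×10⁻⁶ × 39 = 0.000546.
1/(A₁E₁) + 1/(A₂E₂) = 1/(550×72×10³) + 1/(1250×111×10³) = 3.246×10⁻⁸ N⁻¹.
P = 0.000546 / 3.246×10⁻⁸ = 16820 N = 16.82 kN.
σ_{titanium alloy} = P/A₂ = 16820/1250 = 13.46 MPa, tensile.

σ ≈ 13.5 MPa (tensile)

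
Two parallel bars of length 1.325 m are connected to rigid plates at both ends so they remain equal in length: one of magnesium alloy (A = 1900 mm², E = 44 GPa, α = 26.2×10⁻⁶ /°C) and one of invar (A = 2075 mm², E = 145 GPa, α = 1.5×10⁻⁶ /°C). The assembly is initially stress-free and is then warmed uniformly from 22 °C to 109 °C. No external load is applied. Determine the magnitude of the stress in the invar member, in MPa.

σ ≈ 67.8 MPa (tensile)

Both members must finish at the same length. With the larger α, the magnesium alloy tends to over-expand; the plates restrain it, putting the magnesium alloy in compression and the invar in tension. With no external load the two internal forces are equal and opposite, magnitude P.
Equating the net (thermal + elastic) strains gives |α₁ − α₂|·ΔT = P·[1/(A₁E₁) + 1/(A₂E₂)].
|α₁ − α₂|·ΔT = 24.7×10⁻⁶ × 87 = 0.002149.
1/(A₁E₁) + 1/(A₂E₂) = 1/(1900×44×10³) + 1/(2075×145×10³) = 1.529×10⁻⁸ N⁻¹.
P = 0.002149 / 1.529×10⁻⁸ = 140600 N = 140.6 kN.
σ_{invar} = P/A₂ = 140600/2075 = 67.75 MPa, tensile.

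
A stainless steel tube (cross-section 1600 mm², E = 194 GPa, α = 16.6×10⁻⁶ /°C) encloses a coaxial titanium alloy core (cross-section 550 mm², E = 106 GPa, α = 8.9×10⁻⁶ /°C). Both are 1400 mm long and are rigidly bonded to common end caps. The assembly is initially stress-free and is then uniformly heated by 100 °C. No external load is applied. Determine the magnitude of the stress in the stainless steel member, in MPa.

Equilibrium of a rigid end plate with no external load gives equal and opposite internal forces ±P in the two members. Since α_{stainless steel} > α_{titanium alloy}, heating drives the stainless steel into compression and the titanium alloy into tension.
Setting the final lengths equal and cancelling L: (α₁ − α₂)ΔT = P/(A₁E₁) + P/(A₂E₂).
|α₁ − α₂|·ΔT = 7.7×10⁻⁶ × 100 = 0.00077.
1/(A₁E₁) + 1/(A₂E₂) = 1/(1600×194×10³) + 1/(550×106×10³) = 2.037×10⁻⁸ N⁻¹.
So P = 0.00077 / 2.037×10⁻⁸ = 37.79 kN.
σ_{stainless steel} = P/A₁ = 37790/1600 = 23.62 MPa, compressive.

σ ≈ 23.6 MPa (compressive)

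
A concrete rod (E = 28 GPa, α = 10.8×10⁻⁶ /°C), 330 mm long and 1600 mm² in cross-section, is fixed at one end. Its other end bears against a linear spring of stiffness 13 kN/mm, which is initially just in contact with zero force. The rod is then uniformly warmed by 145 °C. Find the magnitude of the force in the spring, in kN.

P ≈ 6.13 kN

Free thermal expansion: δ_free = αΔT L = 10.8×10⁻⁶ × 145 × 330 = 0.5168 mm.
Let P be the compressive force at the spring. The rod shortens elastically by PL/(AE) and the spring compresses by P/k; together these equal δ_free.
So P = δ_free / [L/(AE) + 1/k] = 0.5168 / [ 330/(1600×28×10³) + 1/(13×10³) ].
P = 0.5168 / 8.429×10⁻⁵ = 6131 N.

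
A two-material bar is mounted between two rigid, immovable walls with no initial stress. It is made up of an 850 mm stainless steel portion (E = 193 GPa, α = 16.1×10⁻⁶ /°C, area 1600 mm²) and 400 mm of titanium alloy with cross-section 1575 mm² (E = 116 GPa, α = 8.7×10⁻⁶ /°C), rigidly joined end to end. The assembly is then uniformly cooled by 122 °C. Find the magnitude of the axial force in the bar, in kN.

If the supports were absent, the total length change would be Σ αᵢΔT Lᵢ = 16.1×10⁻⁶×122×850 + 8.7×10⁻⁶×122×400 = 2.094 mm.
Since the ends are fixed, an axial force P builds up, equal in every segment, with P · Σ Lᵢ/(AᵢEᵢ) = δ_free.
Σ Lᵢ/(AᵢEᵢ) = 850/(1600×193×10³) + 400/(1575×116×10³) = 4.942×10⁻⁶ mm/N.
P = 2.094 / 4.942×10⁻⁶ = 423700 N = 423.7 kN, tensile.

P ≈ 424 kN (tensile)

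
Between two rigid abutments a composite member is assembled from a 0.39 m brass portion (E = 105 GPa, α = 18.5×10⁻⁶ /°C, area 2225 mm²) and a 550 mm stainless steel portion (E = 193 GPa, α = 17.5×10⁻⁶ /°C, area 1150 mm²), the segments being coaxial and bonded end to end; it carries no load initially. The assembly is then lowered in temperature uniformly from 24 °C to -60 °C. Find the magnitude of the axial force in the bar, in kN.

If the supports were absent, the total length change would be Σ αᵢΔT Lᵢ = 18.5×10⁻⁶×84×390 + 17.5×10⁻⁶×84×550 = 1.415 mm.
The rigid supports impose zero overall length change; the single axial force P common to all segments must satisfy P Σ Lᵢ/(AᵢEᵢ) = δ_free.
Σ Lᵢ/(AᵢEᵢ) = 390/(2225×105×10³) + 550/(1150×193×10³) = 4.147×10⁻⁶ mm/N.
Hence P = δ_free / Σ(L/AE) = 1.415/4.147×10⁻⁶ = 341.1 kN (tensile).

P ≈ 341 kN (tensile)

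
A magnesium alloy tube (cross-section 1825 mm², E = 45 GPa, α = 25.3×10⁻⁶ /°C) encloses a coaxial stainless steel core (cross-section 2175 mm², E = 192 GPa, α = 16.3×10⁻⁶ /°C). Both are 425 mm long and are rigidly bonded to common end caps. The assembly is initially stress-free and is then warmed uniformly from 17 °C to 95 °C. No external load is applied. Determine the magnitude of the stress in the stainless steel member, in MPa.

σ ≈ 22.2 MPa (tensile)

Equilibrium of a rigid end plate with no external load gives equal and opposite internal forces ±P in the two members. Since α_{magnesium alloy} > α_{stainless steel}, heating drives the magnesium alloy into compression and the stainless steel into tension.
Setting the final lengths equal and cancelling L: (α₁ − α₂)ΔT = P/(A₁E₁) + P/(A₂E₂).
|α₁ − α₂|·ΔT = 9×10⁻⁶ × 78 = 0.000702.
1/(A₁E₁) + 1/(A₂E₂) = 1/(1825×45×10³) + 1/(2175×192×10³) = 1.457×10⁻⁸ N⁻¹.
So P = 0.000702 / 1.457×10⁻⁸ = 48.18 kN.
σ_{stainless steel} = P/A₂ = 48180/2175 = 22.15 MPa, tensile.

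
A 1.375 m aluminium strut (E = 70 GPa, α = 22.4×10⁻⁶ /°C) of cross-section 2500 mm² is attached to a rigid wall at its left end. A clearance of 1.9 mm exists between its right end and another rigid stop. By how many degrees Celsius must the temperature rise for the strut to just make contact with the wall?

ΔT ≈ 61.7 °C

The gap closes when αΔT L = 1.9 mm, since the strut is still unstressed at that instant.
ΔT = 1.9 / (22.4×10⁻⁶ × 1375) = 61.69 °C.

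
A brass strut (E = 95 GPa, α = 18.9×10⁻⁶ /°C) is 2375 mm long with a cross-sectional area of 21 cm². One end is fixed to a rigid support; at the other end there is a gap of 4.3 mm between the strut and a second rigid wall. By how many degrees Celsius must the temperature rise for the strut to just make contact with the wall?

ΔT ≈ 95.8 °C

Contact occurs when the free expansion equals the gap: αΔT L = 4.3 mm.
ΔT = 4.3 / (18.9×10⁻⁶ × 2375) = 95.8 °C.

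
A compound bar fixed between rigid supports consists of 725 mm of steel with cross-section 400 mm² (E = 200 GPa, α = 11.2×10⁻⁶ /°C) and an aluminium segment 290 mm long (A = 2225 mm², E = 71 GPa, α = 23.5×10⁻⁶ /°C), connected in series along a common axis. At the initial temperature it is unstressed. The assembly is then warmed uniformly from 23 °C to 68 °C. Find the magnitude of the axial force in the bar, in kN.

P ≈ 61.7 kN (compressive)

Free thermal expansion of the whole bar: Σ αᵢΔT Lᵢ = 11.2×10⁻⁶×45×725 + 23.5×10⁻⁶×45×290 = 0.6721 mm.
The walls prevent any net length change, so an axial force P (same in every segment) develops. Compatibility: P · Σ Lᵢ/(AᵢEᵢ) = δ_free.
The series flexibility is Σ Lᵢ/(AᵢEᵢ) = 725/(400×200×10³) + 290/(2225×71×10³) = 1.09×10⁻⁵ mm/N.
Hence P = δ_free / Σ(L/AE) = 0.6721/1.09×10⁻⁵ = 61.67 kN (compressive).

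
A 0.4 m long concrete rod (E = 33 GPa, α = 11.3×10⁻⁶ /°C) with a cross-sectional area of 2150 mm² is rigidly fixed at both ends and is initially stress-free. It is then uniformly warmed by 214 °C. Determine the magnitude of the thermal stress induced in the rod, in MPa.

σ ≈ 79.8 MPa (compressive)

The supports are rigid, so the total axial strain is zero. The restrained thermal strain is ε = αΔT = 11.3×10⁻⁶ × 214 = 2418.2×10⁻⁶.
Hence σ = E·αΔT = 33×10³ × 2418.2×10⁻⁶ = 79.8 MPa, compressive.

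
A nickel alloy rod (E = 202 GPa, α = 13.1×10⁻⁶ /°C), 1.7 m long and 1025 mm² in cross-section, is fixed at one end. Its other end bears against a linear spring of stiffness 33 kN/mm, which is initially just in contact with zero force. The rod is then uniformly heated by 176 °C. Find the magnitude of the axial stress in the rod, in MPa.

The unrestrained thermal change is αΔT L = 13.1×10⁻⁶ × 176 × 1700 = 3.92 mm.
Let P be the compressive force at the spring. The rod shortens elastically by PL/(AE) and the spring compresses by P/k; together these equal δ_free.
So P = δ_free / [L/(AE) + 1/k] = 3.92 / [ 1700/(1025×202×10³) + 1/(33×10³) ].
P = 3.92 / 3.851×10⁻⁵ = 101800 N.
σ = P/A = 101800/1025 = 99.29 MPa.

σ ≈ 99.3 MPa (compressive)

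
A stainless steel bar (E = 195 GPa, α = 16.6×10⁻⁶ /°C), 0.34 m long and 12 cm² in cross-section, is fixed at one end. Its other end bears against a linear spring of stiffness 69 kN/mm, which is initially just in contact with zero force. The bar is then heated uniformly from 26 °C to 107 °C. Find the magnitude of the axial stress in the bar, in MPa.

σ ≈ 23.9 MPa (compressive)

If the spring were absent the bar would lengthen by αΔT L = 16.6×10⁻⁶ × 81 × 340 = 0.4572 mm.
With a force P in the spring, the elastic change of the bar is PL/(AE) and that of the spring is P/k; compatibility requires their sum to equal δ_free.
So P = δ_free / [L/(AE) + 1/k] = 0.4572 / [ 340/(1200×195×10³) + 1/(69×10³) ].
P = 0.4572 / 1.595×10⁻⁵ = 28670 N.
σ = P/A = 28670/1200 = 23.89 MPa.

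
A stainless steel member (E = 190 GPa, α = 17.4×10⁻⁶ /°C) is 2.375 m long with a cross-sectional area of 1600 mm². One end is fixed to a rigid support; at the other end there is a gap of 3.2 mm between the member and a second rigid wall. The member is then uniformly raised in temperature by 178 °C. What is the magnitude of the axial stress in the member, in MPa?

If the wall were absent the member would grow by αΔT L = 17.4×10⁻⁶ × 178 × 2375 = 7.356 mm.
The gap closes (δ_free > 3.2 mm) and the wall then resists a further 7.356 − 3.2 = 4.156 mm of expansion.
So σ = E(δ_free − g)/L = 190×10³ × 4.156/2375 = 332.5 MPa.

σ ≈ 332 MPa (compressive)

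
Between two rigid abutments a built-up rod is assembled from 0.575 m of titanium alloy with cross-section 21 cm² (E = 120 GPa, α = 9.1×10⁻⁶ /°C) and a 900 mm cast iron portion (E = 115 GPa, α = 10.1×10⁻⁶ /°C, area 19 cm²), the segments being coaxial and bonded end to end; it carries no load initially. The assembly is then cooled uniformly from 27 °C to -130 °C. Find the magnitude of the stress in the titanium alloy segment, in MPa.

σ ≈ 167 MPa (tensile)

With the walls removed the bar would change length by δ_free = Σ αᵢΔT Lᵢ = 9.1×10⁻⁶×157×575 + 10.1×10⁻⁶×157×900 = 2.249 mm.
The rigid supports impose zero overall length change; the single axial force P common to all segments must satisfy P Σ Lᵢ/(AᵢEᵢ) = δ_free.
The series flexibility is Σ Lᵢ/(AᵢEᵢ) = 575/(2100×120×10³) + 900/(1900×115×10³) = 6.401×10⁻⁶ mm/N.
So P = 2.249 / 6.401×10⁻⁶ = 351.3 kN, tensile.
σ_{titanium alloy} = P / A = 351300 / 2100 = 167.3 MPa.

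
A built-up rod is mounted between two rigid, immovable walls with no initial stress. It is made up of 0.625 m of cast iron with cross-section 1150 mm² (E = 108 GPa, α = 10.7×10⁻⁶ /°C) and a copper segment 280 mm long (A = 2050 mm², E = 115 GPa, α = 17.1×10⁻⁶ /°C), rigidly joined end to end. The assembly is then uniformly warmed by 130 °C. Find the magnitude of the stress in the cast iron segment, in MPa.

σ ≈ 209 MPa (compressive)

If the supports were absent, the total length change would be Σ αᵢΔT Lᵢ = 10.7×10⁻⁶×130×625 + 17.1×10⁻⁶×130×280 = 1.492 mm.
Since the ends are fixed, an axial force P builds up, equal in every segment, with P · Σ Lᵢ/(AᵢEᵢ) = δ_free.
Σ Lᵢ/(AᵢEᵢ) = 625/(1150×108×10³) + 280/(2050×115×10³) = 6.22×10⁻⁶ mm/N.
Hence P = δ_free / Σ(L/AE) = 1.492/6.22×10⁻⁶ = 239.8 kN (compressive).
σ_{cast iron} = P / A = 239800 / 1150 = 208.6 MPa.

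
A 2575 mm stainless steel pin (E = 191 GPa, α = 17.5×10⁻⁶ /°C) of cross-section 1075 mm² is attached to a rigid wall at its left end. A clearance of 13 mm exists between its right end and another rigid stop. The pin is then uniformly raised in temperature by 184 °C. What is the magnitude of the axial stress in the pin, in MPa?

Free thermal elongation = αΔT L = 17.5×10⁻⁶ × 184 × 2575 = 8.291 mm.
This is smaller than the 13 mm clearance, so the pin expands freely without reaching the stop — the stress is zero.

σ ≈ 0 MPa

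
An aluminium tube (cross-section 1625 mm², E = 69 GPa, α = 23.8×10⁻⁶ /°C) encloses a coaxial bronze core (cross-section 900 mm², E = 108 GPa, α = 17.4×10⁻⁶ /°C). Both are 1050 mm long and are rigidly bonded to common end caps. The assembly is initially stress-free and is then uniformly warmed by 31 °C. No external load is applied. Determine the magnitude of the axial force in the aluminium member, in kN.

P ≈ 10.3 kN (compressive in the aluminium)

Equilibrium of a rigid end plate with no external load gives equal and opposite internal forces ±P in the two members. Since α_{aluminium} > α_{bronze}, heating drives the aluminium into compression and the bronze into tension.
Setting the final lengths equal and cancelling L: (α₁ − α₂)ΔT = P/(A₁E₁) + P/(A₂E₂).
|α₁ − α₂|·ΔT = 6.4×10⁻⁶ × 31 = 0.0001984.
1/(A₁E₁) + 1/(A₂E₂) = 1/(1625×69×10³) + 1/(900×108×10³) = 1.921×10⁻⁸ N⁻¹.
So P = 0.0001984 / 1.921×10⁻⁸ = 10.33 kN.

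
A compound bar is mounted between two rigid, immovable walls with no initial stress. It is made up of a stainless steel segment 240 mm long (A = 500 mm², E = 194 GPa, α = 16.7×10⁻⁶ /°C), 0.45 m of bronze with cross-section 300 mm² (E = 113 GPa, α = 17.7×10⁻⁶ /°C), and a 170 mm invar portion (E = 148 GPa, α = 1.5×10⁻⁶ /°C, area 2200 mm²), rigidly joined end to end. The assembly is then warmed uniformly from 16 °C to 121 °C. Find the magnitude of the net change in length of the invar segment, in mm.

If the supports were absent, the total length change would be Σ αᵢΔT Lᵢ = 16.7×10⁻⁶×105×240 + 17.7×10⁻⁶×105×450 + 1.5×10⁻⁶×105×170 = 1.284 mm.
Since the ends are fixed, an axial force P builds up, equal in every segment, with P · Σ Lᵢ/(AᵢEᵢ) = δ_free.
Σ Lᵢ/(AᵢEᵢ) = 240/(500×194×10³) + 450/(300×113×10³) + 170/(2200×148×10³) = 1.627×10⁻⁵ mm/N.
So P = 1.284 / 1.627×10⁻⁵ = 78.91 kN, compressive.
For the invar segment, free thermal change = 1.5×10⁻⁶×105×170 = 0.02678 mm and elastic change from P = 78910×170/(2200×148×10³) = 0.0412 mm; these oppose, so the net change is 0.0144 mm (segment shortens).

|ΔL| ≈ 0.0144 mm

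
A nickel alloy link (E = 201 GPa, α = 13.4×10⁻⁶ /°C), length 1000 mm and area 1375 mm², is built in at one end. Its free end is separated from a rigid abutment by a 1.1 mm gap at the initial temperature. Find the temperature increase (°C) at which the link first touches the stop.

ΔT ≈ 82.1 °C

Contact occurs when the free expansion equals the gap: αΔT L = 1.1 mm.
ΔT = 1.1 / (13.4×10⁻⁶ × 1000) = 82.09 °C.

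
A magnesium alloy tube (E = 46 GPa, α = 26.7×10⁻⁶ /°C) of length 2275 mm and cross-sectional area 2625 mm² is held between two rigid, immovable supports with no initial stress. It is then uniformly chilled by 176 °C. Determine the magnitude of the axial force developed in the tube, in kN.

P ≈ 567 kN (tensile)

The ends cannot move, so σ = EαΔT = 46×10³ × 26.7×10⁻⁶ × 176 = 216.2 MPa.
Then P = σA = 216.2 × 2625 mm² = 567.4 kN, tensile.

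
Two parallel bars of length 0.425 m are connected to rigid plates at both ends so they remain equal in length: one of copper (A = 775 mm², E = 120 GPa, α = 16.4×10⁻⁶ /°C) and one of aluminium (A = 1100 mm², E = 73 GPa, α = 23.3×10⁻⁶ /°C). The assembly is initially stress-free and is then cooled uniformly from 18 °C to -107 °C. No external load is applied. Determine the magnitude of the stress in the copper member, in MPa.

Equilibrium of a rigid end plate with no external load gives equal and opposite internal forces ±P in the two members. Since α_{aluminium} > α_{copper}, cooling drives the aluminium into tension and the copper into compression.
Compatibility of the two members (thermal + elastic change equal): (α₁ − α₂)ΔT = P·[1/(A₁E₁) + 1/(A₂E₂)].
|α₁ − α₂|·ΔT = 6.9×10⁻⁶ × 125 = 0.0008625.
1/(A₁E₁) + 1/(A₂E₂) = 1/(775×120×10³) + 1/(1100×73×10³) = 2.321×10⁻⁸ N⁻¹.
P = 0.0008625 / 2.321×10⁻⁸ = 37170 N = 37.17 kN.
σ_{copper} = P/A₁ = 37170/775 = 47.96 MPa, compressive.

σ ≈ 48 MPa (compressive)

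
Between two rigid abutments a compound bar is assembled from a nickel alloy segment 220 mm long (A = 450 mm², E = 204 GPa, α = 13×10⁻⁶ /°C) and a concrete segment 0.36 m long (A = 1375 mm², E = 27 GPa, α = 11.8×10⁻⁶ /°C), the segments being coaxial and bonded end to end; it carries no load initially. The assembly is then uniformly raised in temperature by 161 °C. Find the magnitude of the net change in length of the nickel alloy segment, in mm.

Free thermal expansion of the whole bar: Σ αᵢΔT Lᵢ = 13×10⁻⁶×161×220 + 11.8×10⁻⁶×161×360 = 1.144 mm.
The rigid supports impose zero overall length change; the single axial force P common to all segments must satisfy P Σ Lᵢ/(AᵢEᵢ) = δ_free.
Σ Lᵢ/(AᵢEᵢ) = 220/(450×204×10³) + 360/(1375×27×10³) = 1.209×10⁻⁵ mm/N.
So P = 1.144 / 1.209×10⁻⁵ = 94.63 kN, compressive.
For the nickel alloy segment, free thermal change = 13×10⁻⁶×161×220 = 0.4605 mm and elastic change from P = 94630×220/(450×204×10³) = 0.2268 mm; these oppose, so the net change is 0.234 mm (segment lengthens).

|ΔL| ≈ 0.234 mm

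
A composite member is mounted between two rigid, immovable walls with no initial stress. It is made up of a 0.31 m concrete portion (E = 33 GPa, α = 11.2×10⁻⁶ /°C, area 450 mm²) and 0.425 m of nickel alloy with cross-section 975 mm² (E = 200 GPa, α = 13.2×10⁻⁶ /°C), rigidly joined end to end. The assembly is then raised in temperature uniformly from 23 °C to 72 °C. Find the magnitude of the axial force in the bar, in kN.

P ≈ 19.3 kN (compressive)

With the walls removed the bar would change length by δ_free = Σ αᵢΔT Lᵢ = 11.2×10⁻⁶×49×310 + 13.2×10⁻⁶×49×425 = 0.445 mm.
The walls prevent any net length change, so an axial force P (same in every segment) develops. Compatibility: P · Σ Lᵢ/(AᵢEᵢ) = δ_free.
The series flexibility is Σ Lᵢ/(AᵢEᵢ) = 310/(450×33×10³) + 425/(975×200×10³) = 2.305×10⁻⁵ mm/N.
P = 0.445 / 2.305×10⁻⁵ = 19300 N = 19.3 kN, compressive.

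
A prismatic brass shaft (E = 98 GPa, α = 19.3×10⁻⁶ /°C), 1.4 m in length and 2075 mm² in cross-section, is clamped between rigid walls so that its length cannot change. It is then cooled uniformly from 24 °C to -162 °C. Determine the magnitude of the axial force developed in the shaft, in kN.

Full restraint means ε = 0, so the stress is σ = EαΔT = 98×10³ × 19.3×10⁻⁶ × 186 = 351.8 MPa.
Then P = σA = 351.8 × 2075 mm² = 730 kN, tensile.

P ≈ 730 kN (tensile)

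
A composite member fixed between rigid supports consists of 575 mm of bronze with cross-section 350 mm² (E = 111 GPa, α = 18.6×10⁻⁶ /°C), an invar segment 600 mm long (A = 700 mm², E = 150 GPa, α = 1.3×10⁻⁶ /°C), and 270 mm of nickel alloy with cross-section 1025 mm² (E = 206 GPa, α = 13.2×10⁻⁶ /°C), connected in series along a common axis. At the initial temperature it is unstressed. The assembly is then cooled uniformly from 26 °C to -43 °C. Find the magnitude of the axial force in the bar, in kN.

Free thermal contraction of the whole bar: Σ αᵢΔT Lᵢ = 18.6×10⁻⁶×69×575 + 1.3×10⁻⁶×69×600 + 13.2×10⁻⁶×69×270 = 1.038 mm.
Since the ends are fixed, an axial force P builds up, equal in every segment, with P · Σ Lᵢ/(AᵢEᵢ) = δ_free.
Σ Lᵢ/(AᵢEᵢ) = 575/(350×111×10³) + 600/(700×150×10³) + 270/(1025×206×10³) = 2.179×10⁻⁵ mm/N.
So P = 1.038 / 2.179×10⁻⁵ = 47.61 kN, tensile.

P ≈ 47.6 kN (tensile)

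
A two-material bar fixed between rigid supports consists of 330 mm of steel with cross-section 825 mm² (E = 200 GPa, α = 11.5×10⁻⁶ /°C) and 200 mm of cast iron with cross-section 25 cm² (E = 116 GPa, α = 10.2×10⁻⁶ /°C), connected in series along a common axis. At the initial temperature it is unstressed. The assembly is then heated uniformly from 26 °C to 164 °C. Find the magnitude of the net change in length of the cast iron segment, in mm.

With the walls removed the bar would change length by δ_free = Σ αᵢΔT Lᵢ = 11.5×10⁻⁶×138×330 + 10.2×10⁻⁶×138×200 = 0.8052 mm.
The walls prevent any net length change, so an axial force P (same in every segment) develops. Compatibility: P · Σ Lᵢ/(AᵢEᵢ) = δ_free.
Σ Lᵢ/(AᵢEᵢ) = 330/(825×200×10³) + 200/(2500×116×10³) = 2.69×10⁻⁶ mm/N.
P = 0.8052 / 2.69×10⁻⁶ = 299400 N = 299.4 kN, compressive.
For the cast iron segment, free thermal change = 10.2×10⁻⁶×138×200 = 0.2815 mm and elastic change from P = 299400×200/(2500×116×10³) = 0.2065 mm; these oppose, so the net change is 0.0751 mm (segment lengthens).

|ΔL| ≈ 0.0751 mm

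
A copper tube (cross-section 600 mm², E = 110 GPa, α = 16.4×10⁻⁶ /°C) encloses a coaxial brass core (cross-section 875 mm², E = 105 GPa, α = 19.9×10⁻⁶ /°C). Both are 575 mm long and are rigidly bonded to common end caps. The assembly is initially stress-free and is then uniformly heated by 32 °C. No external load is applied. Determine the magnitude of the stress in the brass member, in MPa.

σ ≈ 4.92 MPa (compressive)

Both members must finish at the same length. With the larger α, the brass tends to over-expand; the plates restrain it, putting the brass in compression and the copper in tension. With no external load the two internal forces are equal and opposite, magnitude P.
Setting the final lengths equal and cancelling L: (α₁ − α₂)ΔT = P/(A₁E₁) + P/(A₂E₂).
|α₁ − α₂|·ΔT = 3.5×10⁻⁶ × 32 = 0.000112.
1/(A₁E₁) + 1/(A₂E₂) = 1/(600×110×10³) + 1/(875×105×10³) = 2.604×10⁻⁸ N⁻¹.
So P = 0.000112 / 2.604×10⁻⁸ = 4.302 kN.
σ_{brass} = P/A₂ = 4302/875 = 4.916 MPa, compressive.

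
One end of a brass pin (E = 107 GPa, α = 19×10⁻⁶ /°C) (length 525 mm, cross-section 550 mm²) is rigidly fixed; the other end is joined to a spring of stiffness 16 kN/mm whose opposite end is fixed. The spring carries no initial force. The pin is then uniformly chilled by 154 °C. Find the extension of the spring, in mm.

δ ≈ 1.34 mm

Free thermal contraction: δ_free = αΔT L = 19×10⁻⁶ × 154 × 525 = 1.536 mm.
With a force P in the spring, the elastic change of the pin is PL/(AE) and that of the spring is P/k; compatibility requires their sum to equal δ_free.
P [ L/(AE) + 1/k ] = δ_free → P [ 525/(550×107×10³) + 1/(16×10³) ] = 1.536.
P = 1.536 / 7.142×10⁻⁵ = 21510 N.
Spring extension = P/k = 21510/(16×10³) = 1.344 mm.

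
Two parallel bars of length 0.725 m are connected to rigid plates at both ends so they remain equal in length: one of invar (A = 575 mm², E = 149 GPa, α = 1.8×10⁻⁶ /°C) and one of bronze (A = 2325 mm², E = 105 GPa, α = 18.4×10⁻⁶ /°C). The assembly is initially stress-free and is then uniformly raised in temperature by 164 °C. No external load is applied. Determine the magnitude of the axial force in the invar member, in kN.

The bronze has the larger α, so on heating it would change length more than the invar if both were free. The rigid plates force a common final length, so the bronze is put into compression and the invar into tension, with equal and opposite forces P (no external load).
Compatibility of the two members (thermal + elastic change equal): (α₁ − α₂)ΔT = P·[1/(A₁E₁) + 1/(A₂E₂)].
|α₁ − α₂|·ΔT = 16.6×10⁻⁶ × 164 = 0.002722.
1/(A₁E₁) + 1/(A₂E₂) = 1/(575×149×10³) + 1/(2325×105×10³) = 1.577×10⁻⁸ N⁻¹.
So P = 0.002722 / 1.577×10⁻⁸ = 172.7 kN.

P ≈ 173 kN (tensile in the invar)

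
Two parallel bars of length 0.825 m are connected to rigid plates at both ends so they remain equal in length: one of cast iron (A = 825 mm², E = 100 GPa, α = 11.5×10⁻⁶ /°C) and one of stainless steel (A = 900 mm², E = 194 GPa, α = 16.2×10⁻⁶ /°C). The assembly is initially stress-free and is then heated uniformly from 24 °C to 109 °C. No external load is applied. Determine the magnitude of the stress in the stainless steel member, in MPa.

Both members must finish at the same length. With the larger α, the stainless steel tends to over-expand; the plates restrain it, putting the stainless steel in compression and the cast iron in tension. With no external load the two internal forces are equal and opposite, magnitude P.
Compatibility of the two members (thermal + elastic change equal): (α₁ − α₂)ΔT = P·[1/(A₁E₁) + 1/(A₂E₂)].
|α₁ − α₂|·ΔT = 4.7×10⁻⁶ × 85 = 0.0003995.
1/(A₁E₁) + 1/(A₂E₂) = 1/(825×100×10³) + 1/(900×194×10³) = 1.785×10⁻⁸ N⁻¹.
So P = 0.0003995 / 1.785×10⁻⁸ = 22.38 kN.
σ_{stainless steel} = P/A₂ = 22380/900 = 24.87 MPa, compressive.

σ ≈ 24.9 MPa (compressive)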